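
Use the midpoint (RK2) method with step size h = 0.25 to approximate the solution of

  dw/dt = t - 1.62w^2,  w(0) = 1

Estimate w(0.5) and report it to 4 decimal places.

0.6781

Midpoint: k1 = f(t_n, w_n); k2 = f(t_n + h/2, w_n + (h/2)·k1); w_{n+1} = w_n + h·k2.
t=0.000000, w=1.000000:
  k1 = f(0.000000, 1.000000) = -1.620000
  k2 = f(0.125000, 0.797500) = -0.905330
  w ← 1.000000 + 0.25·(-0.905330) = 0.773667
t=0.250000, w=0.773667:
  k1 = f(0.250000, 0.773667) = -0.719669
  k2 = f(0.375000, 0.683709) = -0.382282
  w ← 0.773667 + 0.25·(-0.382282) = 0.678097
w(0.5) ≈ 0.6781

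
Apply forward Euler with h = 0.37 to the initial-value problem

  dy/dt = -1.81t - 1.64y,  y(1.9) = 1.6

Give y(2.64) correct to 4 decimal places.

Euler: y_{n+1} = y_n + h·f(t_n, y_n).
t=1.900000, y=1.600000: f=-6.063000 → y ← 1.600000 + 0.37·(-6.063000) = -0.643310
t=2.270000, y=-0.643310: f=-3.053672 → y ← -0.643310 + 0.37·(-3.053672) = -1.773168
y(2.64) ≈ -1.7732

-1.7732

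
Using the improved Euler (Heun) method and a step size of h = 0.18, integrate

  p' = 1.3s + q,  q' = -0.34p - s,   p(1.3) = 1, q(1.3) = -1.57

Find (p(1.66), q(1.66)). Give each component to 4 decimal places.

Heun on (p,q): k1 = f(s_n, state_n); k2 = f(s_n + h, state_n + h·k1); state_{n+1} = state_n + (h/2)·(k1 + k2).
1.300000: (1.000000, -1.570000)
  k1 = (0.120000, -1.640000)
  predictor → (1.021600, -1.865200)
  k2 = (0.058800, -1.827344)
  → (1.016092, -1.882061)
1.480000: (1.016092, -1.882061)
  k1 = (0.041939, -1.825471)
  predictor → (1.023641, -2.210646)
  k2 = (-0.052646, -2.008038)
  → (1.015128, -2.227077)
(p(1.66), q(1.66)) ≈ (1.0151, -2.2271)

1.0151, -2.2271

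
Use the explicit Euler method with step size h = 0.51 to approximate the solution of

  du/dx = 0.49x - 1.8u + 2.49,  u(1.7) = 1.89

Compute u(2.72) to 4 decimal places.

1.9739

Euler: u_{n+1} = u_n + h·f(x_n, u_n).
x=1.700000, u=1.890000: f=-0.079000 → u ← 1.890000 + 0.51·(-0.079000) = 1.849710
x=2.210000, u=1.849710: f=0.243422 → u ← 1.849710 + 0.51·0.243422 = 1.973855
u(2.72) ≈ 1.9739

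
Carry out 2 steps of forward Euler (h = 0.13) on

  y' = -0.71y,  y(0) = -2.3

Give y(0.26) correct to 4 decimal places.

Euler: y_{n+1} = y_n + h·f(s_n, y_n).
s=0.000000, y=-2.300000: f=1.633000 → y ← -2.300000 + 0.13·1.633000 = -2.087710
s=0.130000, y=-2.087710: f=1.482274 → y ← -2.087710 + 0.13·1.482274 = -1.895014
y(0.26) ≈ -1.8950

-1.8950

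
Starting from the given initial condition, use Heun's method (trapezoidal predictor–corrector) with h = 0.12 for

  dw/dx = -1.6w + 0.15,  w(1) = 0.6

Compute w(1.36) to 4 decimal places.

0.3795

Heun: k1 = f(x_n, w_n); k2 = f(x_n + h, w_n + h·k1); w_{n+1} = w_n + (h/2)·(k1 + k2).
x=1.000000, w=0.600000:
  k1 = f(1.000000, 0.600000) = -0.810000
  k2 = f(1.120000, 0.502800) = -0.654480
  w ← 0.600000 + (0.12/2)·(-0.810000 + (-0.654480)) = 0.512131
x=1.120000, w=0.512131:
  k1 = f(1.120000, 0.512131) = -0.669410
  k2 = f(1.240000, 0.431802) = -0.540883
  w ← 0.512131 + (0.12/2)·(-0.669410 + (-0.540883)) = 0.439514
x=1.240000, w=0.439514:
  k1 = f(1.240000, 0.439514) = -0.553222
  k2 = f(1.360000, 0.373127) = -0.447003
  w ← 0.439514 + (0.12/2)·(-0.553222 + (-0.447003)) = 0.379500
w(1.36) ≈ 0.3795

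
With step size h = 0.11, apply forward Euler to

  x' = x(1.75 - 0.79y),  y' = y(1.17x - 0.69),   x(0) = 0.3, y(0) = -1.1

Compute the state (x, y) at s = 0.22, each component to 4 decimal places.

0.4964, -1.0313

Euler on (x,y): x_{n+1} = x_n + h·x', y_{n+1} = y_n + h·y'.
0.000000: (0.300000, -1.100000); f=(0.785700, 0.372900) → (0.386427, -1.058981)
0.110000: (0.386427, -1.058981); f=(0.999530, 0.251911) → (0.496375, -1.031271)
(x(0.22), y(0.22)) ≈ (0.4964, -1.0313)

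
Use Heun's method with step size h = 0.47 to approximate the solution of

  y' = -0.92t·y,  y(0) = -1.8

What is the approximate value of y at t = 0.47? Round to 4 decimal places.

Heun: k1 = f(t_n, y_n); k2 = f(t_n + h, y_n + h·k1); y_{n+1} = y_n + (h/2)·(k1 + k2).
t=0.000000, y=-1.800000:
  k1 = f(0.000000, -1.800000) = 0.000000
  k2 = f(0.470000, -1.800000) = 0.778320
  y ← -1.800000 + (0.47/2)·(0.000000 + 0.778320) = -1.617095
y(0.47) ≈ -1.6171

-1.6171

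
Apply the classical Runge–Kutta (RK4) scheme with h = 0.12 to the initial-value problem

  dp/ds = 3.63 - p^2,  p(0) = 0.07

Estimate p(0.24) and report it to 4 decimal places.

0.8714

RK4: k1 = f(s_n, p_n); k2 = f(s_n + h/2, p_n + (h/2)·k1); k3 = f(s_n + h/2, p_n + (h/2)·k2); k4 = f(s_n + h, p_n + h·k3); p_{n+1} = p_n + (h/6)·(k1 + 2k2 + 2k3 + k4).
s=0.000000, p=0.070000:
  k1 = f(0.000000, 0.070000) = 3.625100
  k2 = f(0.060000, 0.287506) = 3.547340
  k3 = f(0.060000, 0.282840) = 3.550001
  k4 = f(0.120000, 0.496000) = 3.383984
  p ← 0.070000 + (0.12/6)·(k1 + 2k2 + 2k3 + k4) = 0.494075
s=0.120000, p=0.494075:
  k1 = f(0.120000, 0.494075) = 3.385890
  k2 = f(0.180000, 0.697229) = 3.143872
  k3 = f(0.180000, 0.682708) = 3.163910
  k4 = f(0.240000, 0.873745) = 2.866570
  p ← 0.494075 + (0.12/6)·(k1 + 2k2 + 2k3 + k4) = 0.871436
p(0.24) ≈ 0.8714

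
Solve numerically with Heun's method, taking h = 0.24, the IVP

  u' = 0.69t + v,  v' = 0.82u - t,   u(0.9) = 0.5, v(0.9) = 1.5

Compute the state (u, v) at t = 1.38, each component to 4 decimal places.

1.5515, 1.3527

Heun on (u,v): k1 = f(t_n, state_n); k2 = f(t_n + h, state_n + h·k1); state_{n+1} = state_n + (h/2)·(k1 + k2).
0.900000: (0.500000, 1.500000)
  k1 = (2.121000, -0.490000)
  predictor → (1.009040, 1.382400)
  k2 = (2.169000, -0.312587)
  → (1.014800, 1.403690)
1.140000: (1.014800, 1.403690)
  k1 = (2.190290, -0.307864)
  predictor → (1.540469, 1.329802)
  k2 = (2.282002, -0.116815)
  → (1.551475, 1.352728)
(u(1.38), v(1.38)) ≈ (1.5515, 1.3527)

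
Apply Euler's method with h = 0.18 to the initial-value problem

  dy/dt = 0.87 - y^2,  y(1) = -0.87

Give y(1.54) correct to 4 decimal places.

Euler: y_{n+1} = y_n + h·f(t_n, y_n).
t=1.000000, y=-0.870000: f=0.113100 → y ← -0.870000 + 0.18·0.113100 = -0.849642
t=1.180000, y=-0.849642: f=0.148108 → y ← -0.849642 + 0.18·0.148108 = -0.822982
t=1.360000, y=-0.822982: f=0.192700 → y ← -0.822982 + 0.18·0.192700 = -0.788297
y(1.54) ≈ -0.7883

-0.7883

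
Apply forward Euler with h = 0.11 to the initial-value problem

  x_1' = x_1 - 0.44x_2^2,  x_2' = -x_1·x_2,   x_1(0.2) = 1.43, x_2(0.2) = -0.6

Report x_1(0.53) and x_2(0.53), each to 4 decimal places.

Euler on (x_1,x_2): x_1_{n+1} = x_1_n + h·x_1', x_2_{n+1} = x_2_n + h·x_2'.
0.200000: (1.430000, -0.600000); f=(1.271600, 0.858000) → (1.569876, -0.505620)
0.310000: (1.569876, -0.505620); f=(1.457389, 0.793761) → (1.730189, -0.418306)
0.420000: (1.730189, -0.418306); f=(1.653198, 0.723749) → (1.912041, -0.338694)
(x_1(0.53), x_2(0.53)) ≈ (1.9120, -0.3387)

1.9120, -0.3387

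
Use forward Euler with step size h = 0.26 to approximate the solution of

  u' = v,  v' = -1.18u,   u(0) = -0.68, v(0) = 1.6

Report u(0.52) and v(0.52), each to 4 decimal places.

0.2062, 1.8896

Euler on (u,v): u_{n+1} = u_n + h·u', v_{n+1} = v_n + h·v'.
0.000000: (-0.680000, 1.600000); f=(1.600000, 0.802400) → (-0.264000, 1.808624)
0.260000: (-0.264000, 1.808624); f=(1.808624, 0.311520) → (0.206242, 1.889619)
(u(0.52), v(0.52)) ≈ (0.2062, 1.8896)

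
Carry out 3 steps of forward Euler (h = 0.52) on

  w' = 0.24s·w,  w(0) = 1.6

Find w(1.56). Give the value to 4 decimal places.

1.9250

Euler: w_{n+1} = w_n + h·f(s_n, w_n).
s=0.000000, w=1.600000: f=0.000000 → w ← 1.600000 + 0.52·0.000000 = 1.600000
s=0.520000, w=1.600000: f=0.199680 → w ← 1.600000 + 0.52·0.199680 = 1.703834
s=1.040000, w=1.703834: f=0.425277 → w ← 1.703834 + 0.52·0.425277 = 1.924978
w(1.56) ≈ 1.9250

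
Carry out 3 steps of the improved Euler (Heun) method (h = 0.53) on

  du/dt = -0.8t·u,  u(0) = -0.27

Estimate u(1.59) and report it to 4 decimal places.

-0.1008

Heun: k1 = f(t_n, u_n); k2 = f(t_n + h, u_n + h·k1); u_{n+1} = u_n + (h/2)·(k1 + k2).
t=0.000000, u=-0.270000:
  k1 = f(0.000000, -0.270000) = 0.000000
  k2 = f(0.530000, -0.270000) = 0.114480
  u ← -0.270000 + (0.53/2)·(0.000000 + 0.114480) = -0.239663
t=0.530000, u=-0.239663:
  k1 = f(0.530000, -0.239663) = 0.101617
  k2 = f(1.060000, -0.185806) = 0.157563
  u ← -0.239663 + (0.53/2)·(0.101617 + 0.157563) = -0.170980
t=1.060000, u=-0.170980:
  k1 = f(1.060000, -0.170980) = 0.144991
  k2 = f(1.590000, -0.094135) = 0.119739
  u ← -0.170980 + (0.53/2)·(0.144991 + 0.119739) = -0.100826
u(1.59) ≈ -0.1008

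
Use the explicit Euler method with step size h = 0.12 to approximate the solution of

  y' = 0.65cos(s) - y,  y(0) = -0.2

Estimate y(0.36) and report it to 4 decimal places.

0.0680

Euler: y_{n+1} = y_n + h·f(s_n, y_n).
s=0.000000, y=-0.200000: f=0.850000 → y ← -0.200000 + 0.12·0.850000 = -0.098000
s=0.120000, y=-0.098000: f=0.743326 → y ← -0.098000 + 0.12·0.743326 = -0.008801
s=0.240000, y=-0.008801: f=0.640171 → y ← -0.008801 + 0.12·0.640171 = 0.068020
y(0.36) ≈ 0.0680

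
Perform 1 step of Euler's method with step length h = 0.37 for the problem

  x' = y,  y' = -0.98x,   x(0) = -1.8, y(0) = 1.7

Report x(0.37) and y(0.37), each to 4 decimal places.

-1.1710, 2.3527

Euler on (x,y): x_{n+1} = x_n + h·x', y_{n+1} = y_n + h·y'.
0.000000: (-1.800000, 1.700000); f=(1.700000, 1.764000) → (-1.171000, 2.352680)
(x(0.37), y(0.37)) ≈ (-1.1710, 2.3527)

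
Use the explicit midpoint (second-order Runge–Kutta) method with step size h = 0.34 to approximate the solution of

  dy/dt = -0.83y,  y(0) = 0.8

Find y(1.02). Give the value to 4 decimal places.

Midpoint: k1 = f(t_n, y_n); k2 = f(t_n + h/2, y_n + (h/2)·k1); y_{n+1} = y_n + h·k2.
t=0.000000, y=0.800000:
  k1 = f(0.000000, 0.800000) = -0.664000
  k2 = f(0.170000, 0.687120) = -0.570310
  y ← 0.800000 + 0.34·(-0.570310) = 0.606095
t=0.340000, y=0.606095:
  k1 = f(0.340000, 0.606095) = -0.503059
  k2 = f(0.510000, 0.520575) = -0.432077
  y ← 0.606095 + 0.34·(-0.432077) = 0.459189
t=0.680000, y=0.459189:
  k1 = f(0.680000, 0.459189) = -0.381126
  k2 = f(0.850000, 0.394397) = -0.327350
  y ← 0.459189 + 0.34·(-0.327350) = 0.347890
y(1.02) ≈ 0.3479

0.3479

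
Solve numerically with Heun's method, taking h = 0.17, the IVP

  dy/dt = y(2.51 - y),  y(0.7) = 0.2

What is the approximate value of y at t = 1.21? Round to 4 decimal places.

Heun: k1 = f(t_n, y_n); k2 = f(t_n + h, y_n + h·k1); y_{n+1} = y_n + (h/2)·(k1 + k2).
t=0.700000, y=0.200000:
  k1 = f(0.700000, 0.200000) = 0.462000
  k2 = f(0.870000, 0.278540) = 0.621551
  y ← 0.200000 + (0.17/2)·(0.462000 + 0.621551) = 0.292102
t=0.870000, y=0.292102:
  k1 = f(0.870000, 0.292102) = 0.647852
  k2 = f(1.040000, 0.402237) = 0.847820
  y ← 0.292102 + (0.17/2)·(0.647852 + 0.847820) = 0.419234
t=1.040000, y=0.419234:
  k1 = f(1.040000, 0.419234) = 0.876520
  k2 = f(1.210000, 0.568242) = 1.103389
  y ← 0.419234 + (0.17/2)·(0.876520 + 1.103389) = 0.587526
y(1.21) ≈ 0.5875

0.5875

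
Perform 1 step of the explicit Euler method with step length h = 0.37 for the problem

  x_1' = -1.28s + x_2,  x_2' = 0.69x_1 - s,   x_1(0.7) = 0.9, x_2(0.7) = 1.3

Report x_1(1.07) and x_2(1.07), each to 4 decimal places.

Euler on (x_1,x_2): x_1_{n+1} = x_1_n + h·x_1', x_2_{n+1} = x_2_n + h·x_2'.
0.700000: (0.900000, 1.300000); f=(0.404000, -0.079000) → (1.049480, 1.270770)
(x_1(1.07), x_2(1.07)) ≈ (1.0495, 1.2708)

1.0495, 1.2708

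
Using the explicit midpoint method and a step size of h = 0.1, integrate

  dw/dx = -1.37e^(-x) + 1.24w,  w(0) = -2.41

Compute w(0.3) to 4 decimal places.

-3.9266

Midpoint: k1 = f(x_n, w_n); k2 = f(x_n + h/2, w_n + (h/2)·k1); w_{n+1} = w_n + h·k2.
x=0.000000, w=-2.410000:
  k1 = f(0.000000, -2.410000) = -4.358400
  k2 = f(0.050000, -2.627920) = -4.561805
  w ← -2.410000 + 0.1·(-4.561805) = -2.866181
x=0.100000, w=-2.866181:
  k1 = f(0.100000, -2.866181) = -4.793691
  k2 = f(0.150000, -3.105865) = -5.030443
  w ← -2.866181 + 0.1·(-5.030443) = -3.369225
x=0.200000, w=-3.369225:
  k1 = f(0.200000, -3.369225) = -5.299500
  k2 = f(0.250000, -3.634200) = -5.573365
  w ← -3.369225 + 0.1·(-5.573365) = -3.926561
w(0.3) ≈ -3.9266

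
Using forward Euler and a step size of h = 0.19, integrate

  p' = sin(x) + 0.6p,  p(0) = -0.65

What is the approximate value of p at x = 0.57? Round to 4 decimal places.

Euler: p_{n+1} = p_n + h·f(x_n, p_n).
x=0.000000, p=-0.650000: f=-0.390000 → p ← -0.650000 + 0.19·(-0.390000) = -0.724100
x=0.190000, p=-0.724100: f=-0.245601 → p ← -0.724100 + 0.19·(-0.245601) = -0.770764
x=0.380000, p=-0.770764: f=-0.091538 → p ← -0.770764 + 0.19·(-0.091538) = -0.788156
p(0.57) ≈ -0.7882

-0.7882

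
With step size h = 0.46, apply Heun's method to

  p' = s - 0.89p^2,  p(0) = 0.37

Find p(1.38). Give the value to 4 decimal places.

0.9223

Heun: k1 = f(s_n, p_n); k2 = f(s_n + h, p_n + h·k1); p_{n+1} = p_n + (h/2)·(k1 + k2).
s=0.000000, p=0.370000:
  k1 = f(0.000000, 0.370000) = -0.121841
  k2 = f(0.460000, 0.313953) = 0.372276
  p ← 0.370000 + (0.46/2)·(-0.121841 + 0.372276) = 0.427600
s=0.460000, p=0.427600:
  k1 = f(0.460000, 0.427600) = 0.297271
  k2 = f(0.920000, 0.564345) = 0.636549
  p ← 0.427600 + (0.46/2)·(0.297271 + 0.636549) = 0.642378
s=0.920000, p=0.642378:
  k1 = f(0.920000, 0.642378) = 0.552741
  k2 = f(1.380000, 0.896640) = 0.664473
  p ← 0.642378 + (0.46/2)·(0.552741 + 0.664473) = 0.922338
p(1.38) ≈ 0.9223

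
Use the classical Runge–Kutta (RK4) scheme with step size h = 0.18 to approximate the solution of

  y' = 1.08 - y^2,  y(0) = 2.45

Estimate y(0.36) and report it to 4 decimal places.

1.5315

RK4: k1 = f(x_n, y_n); k2 = f(x_n + h/2, y_n + (h/2)·k1); k3 = f(x_n + h/2, y_n + (h/2)·k2); k4 = f(x_n + h, y_n + h·k3); y_{n+1} = y_n + (h/6)·(k1 + 2k2 + 2k3 + k4).
x=0.000000, y=2.450000:
  k1 = f(0.000000, 2.450000) = -4.922500
  k2 = f(0.090000, 2.006975) = -2.947949
  k3 = f(0.090000, 2.184685) = -3.692847
  k4 = f(0.180000, 1.785288) = -2.107252
  y ← 2.450000 + (0.18/6)·(k1 + 2k2 + 2k3 + k4) = 1.840660
x=0.180000, y=1.840660:
  k1 = f(0.180000, 1.840660) = -2.308028
  k2 = f(0.270000, 1.632937) = -1.586484
  k3 = f(0.270000, 1.697876) = -1.802783
  k4 = f(0.360000, 1.516159) = -1.218737
  y ← 1.840660 + (0.18/6)·(k1 + 2k2 + 2k3 + k4) = 1.531501
y(0.36) ≈ 1.5315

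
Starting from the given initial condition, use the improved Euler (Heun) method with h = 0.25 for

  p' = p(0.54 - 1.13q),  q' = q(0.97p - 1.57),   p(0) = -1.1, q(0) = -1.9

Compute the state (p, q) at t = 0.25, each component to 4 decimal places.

-1.7618, -1.0023

Heun on (p,q): k1 = f(t_n, state_n); k2 = f(t_n + h, state_n + h·k1); state_{n+1} = state_n + (h/2)·(k1 + k2).
0.000000: (-1.100000, -1.900000)
  k1 = (-2.955700, 5.010300)
  predictor → (-1.838925, -0.647425)
  k2 = (-2.338359, 2.171306)
  → (-1.761757, -1.002299)
(p(0.25), q(0.25)) ≈ (-1.7618, -1.0023)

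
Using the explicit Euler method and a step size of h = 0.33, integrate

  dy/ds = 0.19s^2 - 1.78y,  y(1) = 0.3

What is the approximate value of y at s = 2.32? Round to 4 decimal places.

Euler: y_{n+1} = y_n + h·f(s_n, y_n).
s=1.000000, y=0.300000: f=-0.344000 → y ← 0.300000 + 0.33·(-0.344000) = 0.186480
s=1.330000, y=0.186480: f=0.004157 → y ← 0.186480 + 0.33·0.004157 = 0.187852
s=1.660000, y=0.187852: f=0.189188 → y ← 0.187852 + 0.33·0.189188 = 0.250284
s=1.990000, y=0.250284: f=0.306914 → y ← 0.250284 + 0.33·0.306914 = 0.351565
y(2.32) ≈ 0.3516

0.3516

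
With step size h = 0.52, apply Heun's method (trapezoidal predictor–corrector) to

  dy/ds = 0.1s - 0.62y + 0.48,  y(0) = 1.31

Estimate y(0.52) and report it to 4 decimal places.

1.1786

Heun: k1 = f(s_n, y_n); k2 = f(s_n + h, y_n + h·k1); y_{n+1} = y_n + (h/2)·(k1 + k2).
s=0.000000, y=1.310000:
  k1 = f(0.000000, 1.310000) = -0.332200
  k2 = f(0.520000, 1.137256) = -0.173099
  y ← 1.310000 + (0.52/2)·(-0.332200 + (-0.173099)) = 1.178622
y(0.52) ≈ 1.1786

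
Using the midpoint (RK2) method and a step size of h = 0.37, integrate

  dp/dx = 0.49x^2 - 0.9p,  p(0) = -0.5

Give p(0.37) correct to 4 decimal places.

Midpoint: k1 = f(x_n, p_n); k2 = f(x_n + h/2, p_n + (h/2)·k1); p_{n+1} = p_n + h·k2.
x=0.000000, p=-0.500000:
  k1 = f(0.000000, -0.500000) = 0.450000
  k2 = f(0.185000, -0.416750) = 0.391845
  p ← -0.500000 + 0.37·0.391845 = -0.355017
p(0.37) ≈ -0.3550

-0.3550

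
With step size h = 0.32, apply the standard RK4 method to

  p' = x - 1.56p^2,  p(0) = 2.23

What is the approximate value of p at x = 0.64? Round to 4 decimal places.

0.7897

RK4: k1 = f(x_n, p_n); k2 = f(x_n + h/2, p_n + (h/2)·k1); k3 = f(x_n + h/2, p_n + (h/2)·k2); k4 = f(x_n + h, p_n + h·k3); p_{n+1} = p_n + (h/6)·(k1 + 2k2 + 2k3 + k4).
x=0.000000, p=2.230000:
  k1 = f(0.000000, 2.230000) = -7.757724
  k2 = f(0.160000, 0.988764) = -1.365141
  k3 = f(0.160000, 2.011577) = -6.152452
  k4 = f(0.320000, 0.261215) = 0.213556
  p ← 2.230000 + (0.32/6)·(k1 + 2k2 + 2k3 + k4) = 1.025768
x=0.320000, p=1.025768:
  k1 = f(0.320000, 1.025768) = -1.321431
  k2 = f(0.480000, 0.814339) = -0.554510
  k3 = f(0.480000, 0.937046) = -0.889766
  k4 = f(0.640000, 0.741042) = -0.216665
  p ← 1.025768 + (0.32/6)·(k1 + 2k2 + 2k3 + k4) = 0.789680
p(0.64) ≈ 0.7897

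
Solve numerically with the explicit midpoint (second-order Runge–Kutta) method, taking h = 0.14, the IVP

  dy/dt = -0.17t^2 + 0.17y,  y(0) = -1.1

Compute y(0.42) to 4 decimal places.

-1.1855

Midpoint: k1 = f(t_n, y_n); k2 = f(t_n + h/2, y_n + (h/2)·k1); y_{n+1} = y_n + h·k2.
t=0.000000, y=-1.100000:
  k1 = f(0.000000, -1.100000) = -0.187000
  k2 = f(0.070000, -1.113090) = -0.190058
  y ← -1.100000 + 0.14·(-0.190058) = -1.126608
t=0.140000, y=-1.126608:
  k1 = f(0.140000, -1.126608) = -0.194855
  k2 = f(0.210000, -1.140248) = -0.201339
  y ← -1.126608 + 0.14·(-0.201339) = -1.154796
t=0.280000, y=-1.154796:
  k1 = f(0.280000, -1.154796) = -0.209643
  k2 = f(0.350000, -1.169471) = -0.219635
  y ← -1.154796 + 0.14·(-0.219635) = -1.185545
y(0.42) ≈ -1.1855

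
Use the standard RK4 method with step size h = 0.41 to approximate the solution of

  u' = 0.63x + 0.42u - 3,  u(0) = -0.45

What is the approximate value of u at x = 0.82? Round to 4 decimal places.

-3.3334

RK4: k1 = f(x_n, u_n); k2 = f(x_n + h/2, u_n + (h/2)·k1); k3 = f(x_n + h/2, u_n + (h/2)·k2); k4 = f(x_n + h, u_n + h·k3); u_{n+1} = u_n + (h/6)·(k1 + 2k2 + 2k3 + k4).
x=0.000000, u=-0.450000:
  k1 = f(0.000000, -0.450000) = -3.189000
  k2 = f(0.205000, -1.103745) = -3.334423
  k3 = f(0.205000, -1.133557) = -3.346944
  k4 = f(0.410000, -1.822247) = -3.507044
  u ← -0.450000 + (0.41/6)·(k1 + 2k2 + 2k3 + k4) = -1.820683
x=0.410000, u=-1.820683:
  k1 = f(0.410000, -1.820683) = -3.506387
  k2 = f(0.615000, -2.539492) = -3.679137
  k3 = f(0.615000, -2.574906) = -3.694011
  k4 = f(0.820000, -3.335227) = -3.884196
  u ← -1.820683 + (0.41/6)·(k1 + 2k2 + 2k3 + k4) = -3.333370
u(0.82) ≈ -3.3334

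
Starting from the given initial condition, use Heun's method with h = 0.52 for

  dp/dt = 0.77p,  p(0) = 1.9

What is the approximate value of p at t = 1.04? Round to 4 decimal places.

Heun: k1 = f(t_n, p_n); k2 = f(t_n + h, p_n + h·k1); p_{n+1} = p_n + (h/2)·(k1 + k2).
t=0.000000, p=1.900000:
  k1 = f(0.000000, 1.900000) = 1.463000
  k2 = f(0.520000, 2.660760) = 2.048785
  p ← 1.900000 + (0.52/2)·(1.463000 + 2.048785) = 2.813064
t=0.520000, p=2.813064:
  k1 = f(0.520000, 2.813064) = 2.166059
  k2 = f(1.040000, 3.939415) = 3.033350
  p ← 2.813064 + (0.52/2)·(2.166059 + 3.033350) = 4.164910
p(1.04) ≈ 4.1649

4.1649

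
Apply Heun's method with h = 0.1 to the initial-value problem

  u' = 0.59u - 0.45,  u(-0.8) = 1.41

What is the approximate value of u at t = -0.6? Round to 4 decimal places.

1.4910

Heun: k1 = f(t_n, u_n); k2 = f(t_n + h, u_n + h·k1); u_{n+1} = u_n + (h/2)·(k1 + k2).
t=-0.800000, u=1.410000:
  k1 = f(-0.800000, 1.410000) = 0.381900
  k2 = f(-0.700000, 1.448190) = 0.404432
  u ← 1.410000 + (0.1/2)·(0.381900 + 0.404432) = 1.449317
t=-0.700000, u=1.449317:
  k1 = f(-0.700000, 1.449317) = 0.405097
  k2 = f(-0.600000, 1.489826) = 0.428998
  u ← 1.449317 + (0.1/2)·(0.405097 + 0.428998) = 1.491021
u(-0.6) ≈ 1.4910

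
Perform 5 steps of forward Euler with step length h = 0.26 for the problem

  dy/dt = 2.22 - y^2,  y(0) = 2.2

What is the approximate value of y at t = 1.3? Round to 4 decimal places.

Euler: y_{n+1} = y_n + h·f(t_n, y_n).
t=0.000000, y=2.200000: f=-2.620000 → y ← 2.200000 + 0.26·(-2.620000) = 1.518800
t=0.260000, y=1.518800: f=-0.086753 → y ← 1.518800 + 0.26·(-0.086753) = 1.496244
t=0.520000, y=1.496244: f=-0.018746 → y ← 1.496244 + 0.26·(-0.018746) = 1.491370
t=0.780000, y=1.491370: f=-0.004185 → y ← 1.491370 + 0.26·(-0.004185) = 1.490282
t=1.040000, y=1.490282: f=-0.000941 → y ← 1.490282 + 0.26·(-0.000941) = 1.490037
y(1.3) ≈ 1.4900

1.4900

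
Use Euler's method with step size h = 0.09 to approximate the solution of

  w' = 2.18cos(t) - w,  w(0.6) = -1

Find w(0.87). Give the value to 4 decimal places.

-0.3423

Euler: w_{n+1} = w_n + h·f(t_n, w_n).
t=0.600000, w=-1.000000: f=2.799232 → w ← -1.000000 + 0.09·2.799232 = -0.748069
t=0.690000, w=-0.748069: f=2.429385 → w ← -0.748069 + 0.09·2.429385 = -0.529424
t=0.780000, w=-0.529424: f=2.079216 → w ← -0.529424 + 0.09·2.079216 = -0.342295
w(0.87) ≈ -0.3423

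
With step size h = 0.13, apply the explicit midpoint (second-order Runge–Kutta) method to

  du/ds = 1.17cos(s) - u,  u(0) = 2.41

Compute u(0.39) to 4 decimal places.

Midpoint: k1 = f(s_n, u_n); k2 = f(s_n + h/2, u_n + (h/2)·k1); u_{n+1} = u_n + h·k2.
s=0.000000, u=2.410000:
  k1 = f(0.000000, 2.410000) = -1.240000
  k2 = f(0.065000, 2.329400) = -1.161871
  u ← 2.410000 + 0.13·(-1.161871) = 2.258957
s=0.130000, u=2.258957:
  k1 = f(0.130000, 2.258957) = -1.098829
  k2 = f(0.195000, 2.187533) = -1.039707
  u ← 2.258957 + 0.13·(-1.039707) = 2.123795
s=0.260000, u=2.123795:
  k1 = f(0.260000, 2.123795) = -0.993119
  k2 = f(0.325000, 2.059242) = -0.950491
  u ← 2.123795 + 0.13·(-0.950491) = 2.000231
u(0.39) ≈ 2.0002

2.0002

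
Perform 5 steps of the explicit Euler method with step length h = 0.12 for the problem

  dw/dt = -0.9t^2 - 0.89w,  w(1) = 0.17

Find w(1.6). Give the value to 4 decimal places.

Euler: w_{n+1} = w_n + h·f(t_n, w_n).
t=1.000000, w=0.170000: f=-1.051300 → w ← 0.170000 + 0.12·(-1.051300) = 0.043844
t=1.120000, w=0.043844: f=-1.167981 → w ← 0.043844 + 0.12·(-1.167981) = -0.096314
t=1.240000, w=-0.096314: f=-1.298121 → w ← -0.096314 + 0.12·(-1.298121) = -0.252088
t=1.360000, w=-0.252088: f=-1.440281 → w ← -0.252088 + 0.12·(-1.440281) = -0.424922
t=1.480000, w=-0.424922: f=-1.593179 → w ← -0.424922 + 0.12·(-1.593179) = -0.616104
w(1.6) ≈ -0.6161

-0.6161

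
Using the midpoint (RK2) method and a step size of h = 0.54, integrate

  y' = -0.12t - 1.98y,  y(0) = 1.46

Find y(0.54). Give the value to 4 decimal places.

0.7160

Midpoint: k1 = f(t_n, y_n); k2 = f(t_n + h/2, y_n + (h/2)·k1); y_{n+1} = y_n + h·k2.
t=0.000000, y=1.460000:
  k1 = f(0.000000, 1.460000) = -2.890800
  k2 = f(0.270000, 0.679484) = -1.377778
  y ← 1.460000 + 0.54·(-1.377778) = 0.716000
y(0.54) ≈ 0.7160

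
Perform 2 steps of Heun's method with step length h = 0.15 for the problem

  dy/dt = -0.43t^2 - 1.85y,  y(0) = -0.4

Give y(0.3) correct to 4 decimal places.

Heun: k1 = f(t_n, y_n); k2 = f(t_n + h, y_n + h·k1); y_{n+1} = y_n + (h/2)·(k1 + k2).
t=0.000000, y=-0.400000:
  k1 = f(0.000000, -0.400000) = 0.740000
  k2 = f(0.150000, -0.289000) = 0.524975
  y ← -0.400000 + (0.15/2)·(0.740000 + 0.524975) = -0.305127
t=0.150000, y=-0.305127:
  k1 = f(0.150000, -0.305127) = 0.554810
  k2 = f(0.300000, -0.221905) = 0.371825
  y ← -0.305127 + (0.15/2)·(0.554810 + 0.371825) = -0.235629
y(0.3) ≈ -0.2356

-0.2356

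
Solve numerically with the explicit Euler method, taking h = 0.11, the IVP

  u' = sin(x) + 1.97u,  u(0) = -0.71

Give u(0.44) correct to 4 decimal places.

Euler: u_{n+1} = u_n + h·f(x_n, u_n).
x=0.000000, u=-0.710000: f=-1.398700 → u ← -0.710000 + 0.11·(-1.398700) = -0.863857
x=0.110000, u=-0.863857: f=-1.592020 → u ← -0.863857 + 0.11·(-1.592020) = -1.038979
x=0.220000, u=-1.038979: f=-1.828559 → u ← -1.038979 + 0.11·(-1.828559) = -1.240121
x=0.330000, u=-1.240121: f=-2.118995 → u ← -1.240121 + 0.11·(-2.118995) = -1.473210
u(0.44) ≈ -1.4732

-1.4732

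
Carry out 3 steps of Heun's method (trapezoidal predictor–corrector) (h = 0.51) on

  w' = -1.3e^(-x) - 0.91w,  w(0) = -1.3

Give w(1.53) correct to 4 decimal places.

Heun: k1 = f(x_n, w_n); k2 = f(x_n + h, w_n + h·k1); w_{n+1} = w_n + (h/2)·(k1 + k2).
x=0.000000, w=-1.300000:
  k1 = f(0.000000, -1.300000) = -0.117000
  k2 = f(0.510000, -1.359670) = 0.456655
  w ← -1.300000 + (0.51/2)·(-0.117000 + 0.456655) = -1.213388
x=0.510000, w=-1.213388:
  k1 = f(0.510000, -1.213388) = 0.323539
  k2 = f(1.020000, -1.048383) = 0.485255
  w ← -1.213388 + (0.51/2)·(0.323539 + 0.485255) = -1.007145
x=1.020000, w=-1.007145:
  k1 = f(1.020000, -1.007145) = 0.447729
  k2 = f(1.530000, -0.778804) = 0.427215
  w ← -1.007145 + (0.51/2)·(0.447729 + 0.427215) = -0.784035
w(1.53) ≈ -0.7840

-0.7840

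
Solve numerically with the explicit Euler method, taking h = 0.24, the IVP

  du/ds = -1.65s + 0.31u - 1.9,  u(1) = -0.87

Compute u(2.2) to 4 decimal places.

-7.2121

Euler: u_{n+1} = u_n + h·f(s_n, u_n).
s=1.000000, u=-0.870000: f=-3.819700 → u ← -0.870000 + 0.24·(-3.819700) = -1.786728
s=1.240000, u=-1.786728: f=-4.499886 → u ← -1.786728 + 0.24·(-4.499886) = -2.866701
s=1.480000, u=-2.866701: f=-5.230677 → u ← -2.866701 + 0.24·(-5.230677) = -4.122063
s=1.720000, u=-4.122063: f=-6.015840 → u ← -4.122063 + 0.24·(-6.015840) = -5.565865
s=1.960000, u=-5.565865: f=-6.859418 → u ← -5.565865 + 0.24·(-6.859418) = -7.212125
u(2.2) ≈ -7.2121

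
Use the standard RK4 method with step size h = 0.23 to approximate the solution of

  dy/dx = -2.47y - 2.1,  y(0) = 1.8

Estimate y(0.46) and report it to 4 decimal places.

RK4: k1 = f(x_n, y_n); k2 = f(x_n + h/2, y_n + (h/2)·k1); k3 = f(x_n + h/2, y_n + (h/2)·k2); k4 = f(x_n + h, y_n + h·k3); y_{n+1} = y_n + (h/6)·(k1 + 2k2 + 2k3 + k4).
x=0.000000, y=1.800000:
  k1 = f(0.000000, 1.800000) = -6.546000
  k2 = f(0.115000, 1.047210) = -4.686609
  k3 = f(0.115000, 1.261040) = -5.214769
  k4 = f(0.230000, 0.600603) = -3.583490
  y ← 1.800000 + (0.23/6)·(k1 + 2k2 + 2k3 + k4) = 0.652597
x=0.230000, y=0.652597:
  k1 = f(0.230000, 0.652597) = -3.711915
  k2 = f(0.345000, 0.225727) = -2.657546
  k3 = f(0.345000, 0.346980) = -2.957039
  k4 = f(0.460000, -0.027522) = -2.032021
  y ← 0.652597 + (0.23/6)·(k1 + 2k2 + 2k3 + k4) = 0.001962
y(0.46) ≈ 0.0020

0.0020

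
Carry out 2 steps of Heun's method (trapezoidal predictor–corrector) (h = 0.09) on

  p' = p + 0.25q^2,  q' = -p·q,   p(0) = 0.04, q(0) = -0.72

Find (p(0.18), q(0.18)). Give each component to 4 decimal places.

0.0732, -0.7128

Heun on (p,q): k1 = f(t_n, state_n); k2 = f(t_n + h, state_n + h·k1); state_{n+1} = state_n + (h/2)·(k1 + k2).
0.000000: (0.040000, -0.720000)
  k1 = (0.169600, 0.028800)
  predictor → (0.055264, -0.717408)
  k2 = (0.183933, 0.039647)
  → (0.055909, -0.716920)
0.090000: (0.055909, -0.716920)
  k1 = (0.184402, 0.040082)
  predictor → (0.072505, -0.713312)
  k2 = (0.199709, 0.051719)
  → (0.073194, -0.712789)
(p(0.18), q(0.18)) ≈ (0.0732, -0.7128)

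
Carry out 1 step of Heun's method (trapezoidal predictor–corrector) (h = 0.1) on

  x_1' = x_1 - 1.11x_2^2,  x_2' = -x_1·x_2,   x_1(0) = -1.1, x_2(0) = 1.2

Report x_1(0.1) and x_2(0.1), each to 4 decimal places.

-1.4019, 1.3572

Heun on (x_1,x_2): k1 = f(x_n, state_n); k2 = f(x_n + h, state_n + h·k1); state_{n+1} = state_n + (h/2)·(k1 + k2).
0.000000: (-1.100000, 1.200000)
  k1 = (-2.698400, 1.320000)
  predictor → (-1.369840, 1.332000)
  k2 = (-3.339229, 1.824627)
  → (-1.401881, 1.357231)
(x_1(0.1), x_2(0.1)) ≈ (-1.4019, 1.3572)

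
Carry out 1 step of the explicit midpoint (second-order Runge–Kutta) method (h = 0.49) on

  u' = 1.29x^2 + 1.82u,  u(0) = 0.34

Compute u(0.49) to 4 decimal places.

0.8164

Midpoint: k1 = f(x_n, u_n); k2 = f(x_n + h/2, u_n + (h/2)·k1); u_{n+1} = u_n + h·k2.
x=0.000000, u=0.340000:
  k1 = f(0.000000, 0.340000) = 0.618800
  k2 = f(0.245000, 0.491606) = 0.972155
  u ← 0.340000 + 0.49·0.972155 = 0.816356
u(0.49) ≈ 0.8164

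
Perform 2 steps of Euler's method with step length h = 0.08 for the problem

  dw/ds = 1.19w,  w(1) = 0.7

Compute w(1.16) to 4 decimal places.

0.8396

Euler: w_{n+1} = w_n + h·f(s_n, w_n).
s=1.000000, w=0.700000: f=0.833000 → w ← 0.700000 + 0.08·0.833000 = 0.766640
s=1.080000, w=0.766640: f=0.912302 → w ← 0.766640 + 0.08·0.912302 = 0.839624
w(1.16) ≈ 0.8396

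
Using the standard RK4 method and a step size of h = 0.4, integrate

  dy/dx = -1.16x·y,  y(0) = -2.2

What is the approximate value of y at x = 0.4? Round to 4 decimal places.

-2.0050

RK4: k1 = f(x_n, y_n); k2 = f(x_n + h/2, y_n + (h/2)·k1); k3 = f(x_n + h/2, y_n + (h/2)·k2); k4 = f(x_n + h, y_n + h·k3); y_{n+1} = y_n + (h/6)·(k1 + 2k2 + 2k3 + k4).
x=0.000000, y=-2.200000:
  k1 = f(0.000000, -2.200000) = 0.000000
  k2 = f(0.200000, -2.200000) = 0.510400
  k3 = f(0.200000, -2.097920) = 0.486717
  k4 = f(0.400000, -2.005313) = 0.930465
  y ← -2.200000 + (0.4/6)·(k1 + 2k2 + 2k3 + k4) = -2.005020
y(0.4) ≈ -2.0050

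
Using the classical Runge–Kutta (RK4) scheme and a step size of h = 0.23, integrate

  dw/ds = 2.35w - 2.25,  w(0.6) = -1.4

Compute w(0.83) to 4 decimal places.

-3.0890

RK4: k1 = f(s_n, w_n); k2 = f(s_n + h/2, w_n + (h/2)·k1); k3 = f(s_n + h/2, w_n + (h/2)·k2); k4 = f(s_n + h, w_n + h·k3); w_{n+1} = w_n + (h/6)·(k1 + 2k2 + 2k3 + k4).
s=0.600000, w=-1.400000:
  k1 = f(0.600000, -1.400000) = -5.540000
  k2 = f(0.715000, -2.037100) = -7.037185
  k3 = f(0.715000, -2.209276) = -7.441799
  k4 = f(0.830000, -3.111614) = -9.562292
  w ← -1.400000 + (0.23/6)·(k1 + 2k2 + 2k3 + k4) = -3.088977
w(0.83) ≈ -3.0890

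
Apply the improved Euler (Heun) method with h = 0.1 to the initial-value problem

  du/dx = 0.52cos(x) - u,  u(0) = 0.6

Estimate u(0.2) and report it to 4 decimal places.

Heun: k1 = f(x_n, u_n); k2 = f(x_n + h, u_n + h·k1); u_{n+1} = u_n + (h/2)·(k1 + k2).
x=0.000000, u=0.600000:
  k1 = f(0.000000, 0.600000) = -0.080000
  k2 = f(0.100000, 0.592000) = -0.074598
  u ← 0.600000 + (0.1/2)·(-0.080000 + (-0.074598)) = 0.592270
x=0.100000, u=0.592270:
  k1 = f(0.100000, 0.592270) = -0.074868
  k2 = f(0.200000, 0.584783) = -0.075149
  u ← 0.592270 + (0.1/2)·(-0.074868 + (-0.075149)) = 0.584769
u(0.2) ≈ 0.5848

0.5848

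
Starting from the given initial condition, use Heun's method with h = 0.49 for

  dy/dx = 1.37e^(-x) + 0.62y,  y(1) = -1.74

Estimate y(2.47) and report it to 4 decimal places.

-3.5648

Heun: k1 = f(x_n, y_n); k2 = f(x_n + h, y_n + h·k1); y_{n+1} = y_n + (h/2)·(k1 + k2).
x=1.000000, y=-1.740000:
  k1 = f(1.000000, -1.740000) = -0.574805
  k2 = f(1.490000, -2.021655) = -0.944665
  y ← -1.740000 + (0.49/2)·(-0.574805 + (-0.944665)) = -2.112270
x=1.490000, y=-2.112270:
  k1 = f(1.490000, -2.112270) = -1.000847
  k2 = f(1.980000, -2.602685) = -1.424510
  y ← -2.112270 + (0.49/2)·(-1.000847 + (-1.424510)) = -2.706483
x=1.980000, y=-2.706483:
  k1 = f(1.980000, -2.706483) = -1.488864
  k2 = f(2.470000, -3.436026) = -2.014455
  y ← -2.706483 + (0.49/2)·(-1.488864 + (-2.014455)) = -3.564796
y(2.47) ≈ -3.5648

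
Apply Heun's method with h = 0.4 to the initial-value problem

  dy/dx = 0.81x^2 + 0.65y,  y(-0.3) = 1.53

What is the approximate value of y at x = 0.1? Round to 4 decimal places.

1.9995

Heun: k1 = f(x_n, y_n); k2 = f(x_n + h, y_n + h·k1); y_{n+1} = y_n + (h/2)·(k1 + k2).
x=-0.300000, y=1.530000:
  k1 = f(-0.300000, 1.530000) = 1.067400
  k2 = f(0.100000, 1.956960) = 1.280124
  y ← 1.530000 + (0.4/2)·(1.067400 + 1.280124) = 1.999505
y(0.1) ≈ 1.9995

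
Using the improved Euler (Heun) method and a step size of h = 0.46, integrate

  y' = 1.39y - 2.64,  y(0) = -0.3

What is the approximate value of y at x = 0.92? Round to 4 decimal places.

-5.5775

Heun: k1 = f(x_n, y_n); k2 = f(x_n + h, y_n + h·k1); y_{n+1} = y_n + (h/2)·(k1 + k2).
x=0.000000, y=-0.300000:
  k1 = f(0.000000, -0.300000) = -3.057000
  k2 = f(0.460000, -1.706220) = -5.011646
  y ← -0.300000 + (0.46/2)·(-3.057000 + (-5.011646)) = -2.155789
x=0.460000, y=-2.155789:
  k1 = f(0.460000, -2.155789) = -5.636546
  k2 = f(0.920000, -4.748600) = -9.240554
  y ← -2.155789 + (0.46/2)·(-5.636546 + (-9.240554)) = -5.577521
y(0.92) ≈ -5.5775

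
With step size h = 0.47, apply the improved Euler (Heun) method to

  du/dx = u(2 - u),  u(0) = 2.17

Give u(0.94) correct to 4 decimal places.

Heun: k1 = f(x_n, u_n); k2 = f(x_n + h, u_n + h·k1); u_{n+1} = u_n + (h/2)·(k1 + k2).
x=0.000000, u=2.170000:
  k1 = f(0.000000, 2.170000) = -0.368900
  k2 = f(0.470000, 1.996617) = 0.006755
  u ← 2.170000 + (0.47/2)·(-0.368900 + 0.006755) = 2.084896
x=0.470000, u=2.084896:
  k1 = f(0.470000, 2.084896) = -0.176999
  k2 = f(0.940000, 2.001706) = -0.003416
  u ← 2.084896 + (0.47/2)·(-0.176999 + (-0.003416)) = 2.042498
u(0.94) ≈ 2.0425

2.0425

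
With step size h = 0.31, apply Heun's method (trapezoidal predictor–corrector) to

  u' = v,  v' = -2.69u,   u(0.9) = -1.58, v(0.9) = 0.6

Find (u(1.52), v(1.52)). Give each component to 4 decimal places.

-0.4656, 2.5943

Heun on (u,v): k1 = f(t_n, state_n); k2 = f(t_n + h, state_n + h·k1); state_{n+1} = state_n + (h/2)·(k1 + k2).
0.900000: (-1.580000, 0.600000)
  k1 = (0.600000, 4.250200)
  predictor → (-1.394000, 1.917562)
  k2 = (1.917562, 3.749860)
  → (-1.189778, 1.840009)
1.210000: (-1.189778, 1.840009)
  k1 = (1.840009, 3.200503)
  predictor → (-0.619375, 2.832165)
  k2 = (2.832165, 1.666119)
  → (-0.465591, 2.594336)
(u(1.52), v(1.52)) ≈ (-0.4656, 2.5943)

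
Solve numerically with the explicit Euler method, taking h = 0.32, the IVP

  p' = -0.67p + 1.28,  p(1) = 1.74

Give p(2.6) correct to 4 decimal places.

1.8594

Euler: p_{n+1} = p_n + h·f(t_n, p_n).
t=1.000000, p=1.740000: f=0.114200 → p ← 1.740000 + 0.32·0.114200 = 1.776544
t=1.320000, p=1.776544: f=0.089716 → p ← 1.776544 + 0.32·0.089716 = 1.805253
t=1.640000, p=1.805253: f=0.070481 → p ← 1.805253 + 0.32·0.070481 = 1.827807
t=1.960000, p=1.827807: f=0.055369 → p ← 1.827807 + 0.32·0.055369 = 1.845525
t=2.280000, p=1.845525: f=0.043498 → p ← 1.845525 + 0.32·0.043498 = 1.859444
p(2.6) ≈ 1.8594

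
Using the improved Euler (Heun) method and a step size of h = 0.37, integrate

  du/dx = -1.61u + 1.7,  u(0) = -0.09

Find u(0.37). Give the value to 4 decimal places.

0.3893

Heun: k1 = f(x_n, u_n); k2 = f(x_n + h, u_n + h·k1); u_{n+1} = u_n + (h/2)·(k1 + k2).
x=0.000000, u=-0.090000:
  k1 = f(0.000000, -0.090000) = 1.844900
  k2 = f(0.370000, 0.592613) = 0.745893
  u ← -0.090000 + (0.37/2)·(1.844900 + 0.745893) = 0.389297
u(0.37) ≈ 0.3893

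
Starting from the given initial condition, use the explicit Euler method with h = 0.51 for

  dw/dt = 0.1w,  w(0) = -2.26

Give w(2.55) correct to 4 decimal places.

Euler: w_{n+1} = w_n + h·f(t_n, w_n).
t=0.000000, w=-2.260000: f=-0.226000 → w ← -2.260000 + 0.51·(-0.226000) = -2.375260
t=0.510000, w=-2.375260: f=-0.237526 → w ← -2.375260 + 0.51·(-0.237526) = -2.496398
t=1.020000, w=-2.496398: f=-0.249640 → w ← -2.496398 + 0.51·(-0.249640) = -2.623715
t=1.530000, w=-2.623715: f=-0.262371 → w ← -2.623715 + 0.51·(-0.262371) = -2.757524
t=2.040000, w=-2.757524: f=-0.275752 → w ← -2.757524 + 0.51·(-0.275752) = -2.898158
w(2.55) ≈ -2.8982

-2.8982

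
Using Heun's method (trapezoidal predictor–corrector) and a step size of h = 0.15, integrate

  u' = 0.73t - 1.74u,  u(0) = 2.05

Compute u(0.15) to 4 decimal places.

1.5930

Heun: k1 = f(t_n, u_n); k2 = f(t_n + h, u_n + h·k1); u_{n+1} = u_n + (h/2)·(k1 + k2).
t=0.000000, u=2.050000:
  k1 = f(0.000000, 2.050000) = -3.567000
  k2 = f(0.150000, 1.514950) = -2.526513
  u ← 2.050000 + (0.15/2)·(-3.567000 + (-2.526513)) = 1.592987
u(0.15) ≈ 1.5930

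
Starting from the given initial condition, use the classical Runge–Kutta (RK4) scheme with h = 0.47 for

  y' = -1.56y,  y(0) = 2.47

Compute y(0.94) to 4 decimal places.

0.5737

RK4: k1 = f(x_n, y_n); k2 = f(x_n + h/2, y_n + (h/2)·k1); k3 = f(x_n + h/2, y_n + (h/2)·k2); k4 = f(x_n + h, y_n + h·k3); y_{n+1} = y_n + (h/6)·(k1 + 2k2 + 2k3 + k4).
x=0.000000, y=2.470000:
  k1 = f(0.000000, 2.470000) = -3.853200
  k2 = f(0.235000, 1.564498) = -2.440617
  k3 = f(0.235000, 1.896455) = -2.958470
  k4 = f(0.470000, 1.079519) = -1.684050
  y ← 2.470000 + (0.47/6)·(k1 + 2k2 + 2k3 + k4) = 1.190392
x=0.470000, y=1.190392:
  k1 = f(0.470000, 1.190392) = -1.857011
  k2 = f(0.705000, 0.753994) = -1.176231
  k3 = f(0.705000, 0.913978) = -1.425805
  k4 = f(0.940000, 0.520263) = -0.811611
  y ← 1.190392 + (0.47/6)·(k1 + 2k2 + 2k3 + k4) = 0.573697
y(0.94) ≈ 0.5737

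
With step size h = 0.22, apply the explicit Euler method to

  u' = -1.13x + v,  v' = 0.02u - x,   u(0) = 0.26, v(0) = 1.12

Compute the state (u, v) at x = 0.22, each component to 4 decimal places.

0.5064, 1.1211

Euler on (u,v): u_{n+1} = u_n + h·u', v_{n+1} = v_n + h·v'.
0.000000: (0.260000, 1.120000); f=(1.120000, 0.005200) → (0.506400, 1.121144)
(u(0.22), v(0.22)) ≈ (0.5064, 1.1211)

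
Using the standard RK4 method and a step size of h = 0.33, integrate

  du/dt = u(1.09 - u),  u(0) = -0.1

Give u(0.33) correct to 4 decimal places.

-0.1492

RK4: k1 = f(t_n, u_n); k2 = f(t_n + h/2, u_n + (h/2)·k1); k3 = f(t_n + h/2, u_n + (h/2)·k2); k4 = f(t_n + h, u_n + h·k3); u_{n+1} = u_n + (h/6)·(k1 + 2k2 + 2k3 + k4).
t=0.000000, u=-0.100000:
  k1 = f(0.000000, -0.100000) = -0.119000
  k2 = f(0.165000, -0.119635) = -0.144715
  k3 = f(0.165000, -0.123878) = -0.150373
  k4 = f(0.330000, -0.149623) = -0.185476
  u ← -0.100000 + (0.33/6)·(k1 + 2k2 + 2k3 + k4) = -0.149206
u(0.33) ≈ -0.1492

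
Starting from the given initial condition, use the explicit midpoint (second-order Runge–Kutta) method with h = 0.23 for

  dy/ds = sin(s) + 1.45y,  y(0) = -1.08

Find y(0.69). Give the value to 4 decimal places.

Midpoint: k1 = f(s_n, y_n); k2 = f(s_n + h/2, y_n + (h/2)·k1); y_{n+1} = y_n + h·k2.
s=0.000000, y=-1.080000:
  k1 = f(0.000000, -1.080000) = -1.566000
  k2 = f(0.115000, -1.260090) = -1.712384
  y ← -1.080000 + 0.23·(-1.712384) = -1.473848
s=0.230000, y=-1.473848:
  k1 = f(0.230000, -1.473848) = -1.909102
  k2 = f(0.345000, -1.693395) = -2.117226
  y ← -1.473848 + 0.23·(-2.117226) = -1.960810
s=0.460000, y=-1.960810:
  k1 = f(0.460000, -1.960810) = -2.399227
  k2 = f(0.575000, -2.236721) = -2.699411
  y ← -1.960810 + 0.23·(-2.699411) = -2.581675
y(0.69) ≈ -2.5817

-2.5817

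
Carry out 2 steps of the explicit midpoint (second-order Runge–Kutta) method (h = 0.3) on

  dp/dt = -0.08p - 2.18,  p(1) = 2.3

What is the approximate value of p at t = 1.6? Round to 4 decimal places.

0.9152

Midpoint: k1 = f(t_n, p_n); k2 = f(t_n + h/2, p_n + (h/2)·k1); p_{n+1} = p_n + h·k2.
t=1.000000, p=2.300000:
  k1 = f(1.000000, 2.300000) = -2.364000
  k2 = f(1.150000, 1.945400) = -2.335632
  p ← 2.300000 + 0.3·(-2.335632) = 1.599310
t=1.300000, p=1.599310:
  k1 = f(1.300000, 1.599310) = -2.307945
  k2 = f(1.450000, 1.253119) = -2.280249
  p ← 1.599310 + 0.3·(-2.280249) = 0.915236
p(1.6) ≈ 0.9152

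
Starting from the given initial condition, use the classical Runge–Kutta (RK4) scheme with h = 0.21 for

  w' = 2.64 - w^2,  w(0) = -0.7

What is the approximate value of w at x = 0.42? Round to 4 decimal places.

RK4: k1 = f(x_n, w_n); k2 = f(x_n + h/2, w_n + (h/2)·k1); k3 = f(x_n + h/2, w_n + (h/2)·k2); k4 = f(x_n + h, w_n + h·k3); w_{n+1} = w_n + (h/6)·(k1 + 2k2 + 2k3 + k4).
x=0.000000, w=-0.700000:
  k1 = f(0.000000, -0.700000) = 2.150000
  k2 = f(0.105000, -0.474250) = 2.415087
  k3 = f(0.105000, -0.446416) = 2.440713
  k4 = f(0.210000, -0.187450) = 2.604862
  w ← -0.700000 + (0.21/6)·(k1 + 2k2 + 2k3 + k4) = -0.193674
x=0.210000, w=-0.193674:
  k1 = f(0.210000, -0.193674) = 2.602490
  k2 = f(0.315000, 0.079588) = 2.633666
  k3 = f(0.315000, 0.082861) = 2.633134
  k4 = f(0.420000, 0.359284) = 2.510915
  w ← -0.193674 + (0.21/6)·(k1 + 2k2 + 2k3 + k4) = 0.353971
w(0.42) ≈ 0.3540

0.3540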